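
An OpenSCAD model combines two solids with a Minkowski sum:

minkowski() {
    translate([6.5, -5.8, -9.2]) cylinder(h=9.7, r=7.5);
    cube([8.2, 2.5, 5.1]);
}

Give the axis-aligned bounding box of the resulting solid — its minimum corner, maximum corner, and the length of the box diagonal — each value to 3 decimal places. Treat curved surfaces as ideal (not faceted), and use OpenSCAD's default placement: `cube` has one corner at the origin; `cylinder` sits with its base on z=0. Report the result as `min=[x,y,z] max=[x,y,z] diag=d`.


A = translate([6.5, -5.8, -9.2]) cylinder(h=9.7, r=7.5) → bbox [-1,-13.3,-9.2] .. [14,1.7,0.5]
B = cube([8.2, 2.5, 5.1]) → bbox [0,0,0] .. [8.2,2.5,5.1]
lo = A.lo+B.lo = [-1+0, -13.3+0, -9.2+0] = [-1.000,-13.300,-9.200]
hi = A.hi+B.hi = [14+8.2, 1.7+2.5, 0.5+5.1] = [22.200,4.200,5.600]
diag = √(23.2²+17.5²+14.8²) = √1063.53 = 32.612

min=[-1.000,-13.300,-9.200] max=[22.200,4.200,5.600] diag=32.612


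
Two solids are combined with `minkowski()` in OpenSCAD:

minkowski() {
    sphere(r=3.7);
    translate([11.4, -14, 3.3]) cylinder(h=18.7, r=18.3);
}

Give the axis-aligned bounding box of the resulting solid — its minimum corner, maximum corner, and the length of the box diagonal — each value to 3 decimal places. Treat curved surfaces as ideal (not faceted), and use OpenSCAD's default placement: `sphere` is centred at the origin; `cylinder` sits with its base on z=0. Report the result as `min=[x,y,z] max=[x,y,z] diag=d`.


A = translate([11.4, -14, 3.3]) cylinder(h=18.7, r=18.3) → bbox [-6.9,-32.3,3.3] .. [29.7,4.3,22]
B = sphere(r=3.7) → bbox [-3.7,-3.7,-3.7] .. [3.7,3.7,3.7]
lo = A.lo+B.lo = [-6.9-3.7, -32.3-3.7, 3.3-3.7] = [-10.600,-36.000,-0.400]
hi = A.hi+B.hi = [29.7+3.7, 4.3+3.7, 22+3.7] = [33.400,8.000,25.700]
diag = √(44²+44²+26.1²) = √4553.21 = 67.477

min=[-10.600,-36.000,-0.400] max=[33.400,8.000,25.700] diag=67.477


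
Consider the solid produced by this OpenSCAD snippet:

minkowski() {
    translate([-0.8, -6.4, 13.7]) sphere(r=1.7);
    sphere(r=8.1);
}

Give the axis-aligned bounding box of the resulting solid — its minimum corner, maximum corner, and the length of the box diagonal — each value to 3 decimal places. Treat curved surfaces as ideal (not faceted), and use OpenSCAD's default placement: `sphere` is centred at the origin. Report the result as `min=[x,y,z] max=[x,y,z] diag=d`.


min=[-10.600,-16.200,3.900] max=[9.000,3.400,23.500] diag=33.948

A = translate([-0.8, -6.4, 13.7]) sphere(r=1.7) → bbox [-2.5,-8.1,12] .. [0.9,-4.7,15.4]
B = sphere(r=8.1) → bbox [-8.1,-8.1,-8.1] .. [8.1,8.1,8.1]
lo = A.lo+B.lo = [-2.5-8.1, -8.1-8.1, 12-8.1] = [-10.600,-16.200,3.900]
hi = A.hi+B.hi = [0.9+8.1, -4.7+8.1, 15.4+8.1] = [9.000,3.400,23.500]
diag = √(19.6²+19.6²+19.6²) = √1152.48 = 33.948


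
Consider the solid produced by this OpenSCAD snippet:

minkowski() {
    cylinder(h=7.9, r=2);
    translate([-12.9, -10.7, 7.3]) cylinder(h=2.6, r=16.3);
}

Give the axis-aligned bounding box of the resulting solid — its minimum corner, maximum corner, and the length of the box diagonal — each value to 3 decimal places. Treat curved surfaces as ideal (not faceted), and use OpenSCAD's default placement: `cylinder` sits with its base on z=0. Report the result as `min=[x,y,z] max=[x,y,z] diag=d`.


A = translate([-12.9, -10.7, 7.3]) cylinder(h=2.6, r=16.3) → bbox [-29.2,-27,7.3] .. [3.4,5.6,9.9]
B = cylinder(h=7.9, r=2) → bbox [-2,-2,0] .. [2,2,7.9]
lo = A.lo+B.lo = [-29.2-2, -27-2, 7.3+0] = [-31.200,-29.000,7.300]
hi = A.hi+B.hi = [3.4+2, 5.6+2, 9.9+7.9] = [5.400,7.600,17.800]
diag = √(36.6²+36.6²+10.5²) = √2789.37 = 52.814

min=[-31.200,-29.000,7.300] max=[5.400,7.600,17.800] diag=52.814


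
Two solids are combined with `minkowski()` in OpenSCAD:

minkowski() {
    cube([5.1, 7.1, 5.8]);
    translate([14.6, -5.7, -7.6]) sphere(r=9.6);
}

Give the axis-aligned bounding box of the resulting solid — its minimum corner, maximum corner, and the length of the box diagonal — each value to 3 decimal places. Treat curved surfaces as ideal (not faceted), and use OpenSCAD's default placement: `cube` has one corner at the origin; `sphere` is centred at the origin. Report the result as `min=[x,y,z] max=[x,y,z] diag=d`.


min=[5.000,-15.300,-17.200] max=[29.300,11.000,7.800] diag=43.671

A = translate([14.6, -5.7, -7.6]) sphere(r=9.6) → bbox [5,-15.3,-17.2] .. [24.2,3.9,2]
B = cube([5.1, 7.1, 5.8]) → bbox [0,0,0] .. [5.1,7.1,5.8]
lo = A.lo+B.lo = [5+0, -15.3+0, -17.2+0] = [5.000,-15.300,-17.200]
hi = A.hi+B.hi = [24.2+5.1, 3.9+7.1, 2+5.8] = [29.300,11.000,7.800]
diag = √(24.3²+26.3²+25²) = √1907.18 = 43.671


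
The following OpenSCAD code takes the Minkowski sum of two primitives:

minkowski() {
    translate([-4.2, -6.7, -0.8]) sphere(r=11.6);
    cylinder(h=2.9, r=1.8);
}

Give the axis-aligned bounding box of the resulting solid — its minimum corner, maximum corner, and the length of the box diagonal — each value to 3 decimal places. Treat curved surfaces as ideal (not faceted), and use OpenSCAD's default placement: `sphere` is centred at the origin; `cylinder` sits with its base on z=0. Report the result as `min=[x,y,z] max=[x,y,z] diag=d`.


min=[-17.600,-20.100,-12.400] max=[9.200,6.700,13.700] diag=46.018

A = translate([-4.2, -6.7, -0.8]) sphere(r=11.6) → bbox [-15.8,-18.3,-12.4] .. [7.4,4.9,10.8]
B = cylinder(h=2.9, r=1.8) → bbox [-1.8,-1.8,0] .. [1.8,1.8,2.9]
lo = A.lo+B.lo = [-15.8-1.8, -18.3-1.8, -12.4+0] = [-17.600,-20.100,-12.400]
hi = A.hi+B.hi = [7.4+1.8, 4.9+1.8, 10.8+2.9] = [9.200,6.700,13.700]
diag = √(26.8²+26.8²+26.1²) = √2117.69 = 46.018


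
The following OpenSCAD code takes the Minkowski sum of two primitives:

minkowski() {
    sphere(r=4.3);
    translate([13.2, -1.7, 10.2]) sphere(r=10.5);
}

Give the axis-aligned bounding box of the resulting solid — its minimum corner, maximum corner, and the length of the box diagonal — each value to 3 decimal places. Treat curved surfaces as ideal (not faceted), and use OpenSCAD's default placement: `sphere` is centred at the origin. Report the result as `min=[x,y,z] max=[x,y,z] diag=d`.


min=[-1.600,-16.500,-4.600] max=[28.000,13.100,25.000] diag=51.269

A = translate([13.2, -1.7, 10.2]) sphere(r=10.5) → bbox [2.7,-12.2,-0.3] .. [23.7,8.8,20.7]
B = sphere(r=4.3) → bbox [-4.3,-4.3,-4.3] .. [4.3,4.3,4.3]
lo = A.lo+B.lo = [2.7-4.3, -12.2-4.3, -0.3-4.3] = [-1.600,-16.500,-4.600]
hi = A.hi+B.hi = [23.7+4.3, 8.8+4.3, 20.7+4.3] = [28.000,13.100,25.000]
diag = √(29.6²+29.6²+29.6²) = √2628.48 = 51.269


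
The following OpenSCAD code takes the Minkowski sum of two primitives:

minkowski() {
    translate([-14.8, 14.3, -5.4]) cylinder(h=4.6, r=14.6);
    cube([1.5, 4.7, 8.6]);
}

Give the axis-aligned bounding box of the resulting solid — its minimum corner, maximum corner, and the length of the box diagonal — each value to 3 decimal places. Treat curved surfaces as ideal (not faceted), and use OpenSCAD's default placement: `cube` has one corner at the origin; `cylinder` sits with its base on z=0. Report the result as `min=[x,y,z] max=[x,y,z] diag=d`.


min=[-29.400,-0.300,-5.400] max=[1.300,33.600,7.800] diag=47.602

A = translate([-14.8, 14.3, -5.4]) cylinder(h=4.6, r=14.6) → bbox [-29.4,-0.3,-5.4] .. [-0.2,28.9,-0.8]
B = cube([1.5, 4.7, 8.6]) → bbox [0,0,0] .. [1.5,4.7,8.6]
lo = A.lo+B.lo = [-29.4+0, -0.3+0, -5.4+0] = [-29.400,-0.300,-5.400]
hi = A.hi+B.hi = [-0.2+1.5, 28.9+4.7, -0.8+8.6] = [1.300,33.600,7.800]
diag = √(30.7²+33.9²+13.2²) = √2265.94 = 47.602


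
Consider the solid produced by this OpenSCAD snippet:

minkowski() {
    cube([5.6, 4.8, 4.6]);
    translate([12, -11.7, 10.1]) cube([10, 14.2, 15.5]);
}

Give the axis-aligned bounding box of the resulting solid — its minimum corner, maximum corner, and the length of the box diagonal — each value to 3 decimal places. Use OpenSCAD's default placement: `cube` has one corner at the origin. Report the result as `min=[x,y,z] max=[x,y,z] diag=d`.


min=[12.000,-11.700,10.100] max=[27.600,7.300,30.200] diag=31.755

A = translate([12, -11.7, 10.1]) cube([10, 14.2, 15.5]) → bbox [12,-11.7,10.1] .. [22,2.5,25.6]
B = cube([5.6, 4.8, 4.6]) → bbox [0,0,0] .. [5.6,4.8,4.6]
lo = A.lo+B.lo = [12+0, -11.7+0, 10.1+0] = [12.000,-11.700,10.100]
hi = A.hi+B.hi = [22+5.6, 2.5+4.8, 25.6+4.6] = [27.600,7.300,30.200]
diag = √(15.6²+19²+20.1²) = √1008.37 = 31.755


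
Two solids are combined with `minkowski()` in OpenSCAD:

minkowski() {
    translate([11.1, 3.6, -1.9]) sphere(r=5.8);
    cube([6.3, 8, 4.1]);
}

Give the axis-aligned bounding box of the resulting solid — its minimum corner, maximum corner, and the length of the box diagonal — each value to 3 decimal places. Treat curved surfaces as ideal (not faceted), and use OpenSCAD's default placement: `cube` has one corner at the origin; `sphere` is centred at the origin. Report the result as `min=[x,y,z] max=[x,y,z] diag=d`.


min=[5.300,-2.200,-7.700] max=[23.200,17.400,8.000] diag=30.839

A = translate([11.1, 3.6, -1.9]) sphere(r=5.8) → bbox [5.3,-2.2,-7.7] .. [16.9,9.4,3.9]
B = cube([6.3, 8, 4.1]) → bbox [0,0,0] .. [6.3,8,4.1]
lo = A.lo+B.lo = [5.3+0, -2.2+0, -7.7+0] = [5.300,-2.200,-7.700]
hi = A.hi+B.hi = [16.9+6.3, 9.4+8, 3.9+4.1] = [23.200,17.400,8.000]
diag = √(17.9²+19.6²+15.7²) = √951.06 = 30.839


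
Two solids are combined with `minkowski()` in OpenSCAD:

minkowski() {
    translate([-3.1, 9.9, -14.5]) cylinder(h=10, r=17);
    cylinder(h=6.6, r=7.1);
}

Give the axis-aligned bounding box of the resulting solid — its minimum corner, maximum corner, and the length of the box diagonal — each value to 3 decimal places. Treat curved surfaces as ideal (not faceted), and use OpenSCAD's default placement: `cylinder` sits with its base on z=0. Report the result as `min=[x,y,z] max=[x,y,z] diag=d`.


A = translate([-3.1, 9.9, -14.5]) cylinder(h=10, r=17) → bbox [-20.1,-7.1,-14.5] .. [13.9,26.9,-4.5]
B = cylinder(h=6.6, r=7.1) → bbox [-7.1,-7.1,0] .. [7.1,7.1,6.6]
lo = A.lo+B.lo = [-20.1-7.1, -7.1-7.1, -14.5+0] = [-27.200,-14.200,-14.500]
hi = A.hi+B.hi = [13.9+7.1, 26.9+7.1, -4.5+6.6] = [21.000,34.000,2.100]
diag = √(48.2²+48.2²+16.6²) = √4922.04 = 70.157

min=[-27.200,-14.200,-14.500] max=[21.000,34.000,2.100] diag=70.157


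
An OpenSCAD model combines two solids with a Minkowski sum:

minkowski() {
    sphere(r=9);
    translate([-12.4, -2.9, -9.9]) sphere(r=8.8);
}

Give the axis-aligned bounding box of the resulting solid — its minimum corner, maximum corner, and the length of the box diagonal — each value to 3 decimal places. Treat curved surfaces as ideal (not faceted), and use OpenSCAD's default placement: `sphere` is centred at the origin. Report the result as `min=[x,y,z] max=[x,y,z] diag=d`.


min=[-30.200,-20.700,-27.700] max=[5.400,14.900,7.900] diag=61.661

A = translate([-12.4, -2.9, -9.9]) sphere(r=8.8) → bbox [-21.2,-11.7,-18.7] .. [-3.6,5.9,-1.1]
B = sphere(r=9) → bbox [-9,-9,-9] .. [9,9,9]
lo = A.lo+B.lo = [-21.2-9, -11.7-9, -18.7-9] = [-30.200,-20.700,-27.700]
hi = A.hi+B.hi = [-3.6+9, 5.9+9, -1.1+9] = [5.400,14.900,7.900]
diag = √(35.6²+35.6²+35.6²) = √3802.08 = 61.661


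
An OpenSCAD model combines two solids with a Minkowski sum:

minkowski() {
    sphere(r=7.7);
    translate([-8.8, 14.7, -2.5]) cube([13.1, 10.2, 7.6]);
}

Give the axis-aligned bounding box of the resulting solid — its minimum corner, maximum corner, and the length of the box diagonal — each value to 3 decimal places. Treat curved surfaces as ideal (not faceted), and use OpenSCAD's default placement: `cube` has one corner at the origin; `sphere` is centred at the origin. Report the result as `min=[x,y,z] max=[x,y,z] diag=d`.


A = translate([-8.8, 14.7, -2.5]) cube([13.1, 10.2, 7.6]) → bbox [-8.8,14.7,-2.5] .. [4.3,24.9,5.1]
B = sphere(r=7.7) → bbox [-7.7,-7.7,-7.7] .. [7.7,7.7,7.7]
lo = A.lo+B.lo = [-8.8-7.7, 14.7-7.7, -2.5-7.7] = [-16.500,7.000,-10.200]
hi = A.hi+B.hi = [4.3+7.7, 24.9+7.7, 5.1+7.7] = [12.000,32.600,12.800]
diag = √(28.5²+25.6²+23²) = √1996.61 = 44.683

min=[-16.500,7.000,-10.200] max=[12.000,32.600,12.800] diag=44.683


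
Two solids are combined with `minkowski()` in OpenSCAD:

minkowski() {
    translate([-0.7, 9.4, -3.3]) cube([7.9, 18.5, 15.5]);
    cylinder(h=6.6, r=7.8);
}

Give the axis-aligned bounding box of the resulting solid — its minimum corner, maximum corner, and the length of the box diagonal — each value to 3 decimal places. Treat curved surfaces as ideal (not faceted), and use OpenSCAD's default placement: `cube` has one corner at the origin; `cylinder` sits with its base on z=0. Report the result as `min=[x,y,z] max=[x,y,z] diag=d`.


min=[-8.500,1.600,-3.300] max=[15.000,35.700,18.800] diag=46.941

A = translate([-0.7, 9.4, -3.3]) cube([7.9, 18.5, 15.5]) → bbox [-0.7,9.4,-3.3] .. [7.2,27.9,12.2]
B = cylinder(h=6.6, r=7.8) → bbox [-7.8,-7.8,0] .. [7.8,7.8,6.6]
lo = A.lo+B.lo = [-0.7-7.8, 9.4-7.8, -3.3+0] = [-8.500,1.600,-3.300]
hi = A.hi+B.hi = [7.2+7.8, 27.9+7.8, 12.2+6.6] = [15.000,35.700,18.800]
diag = √(23.5²+34.1²+22.1²) = √2203.47 = 46.941


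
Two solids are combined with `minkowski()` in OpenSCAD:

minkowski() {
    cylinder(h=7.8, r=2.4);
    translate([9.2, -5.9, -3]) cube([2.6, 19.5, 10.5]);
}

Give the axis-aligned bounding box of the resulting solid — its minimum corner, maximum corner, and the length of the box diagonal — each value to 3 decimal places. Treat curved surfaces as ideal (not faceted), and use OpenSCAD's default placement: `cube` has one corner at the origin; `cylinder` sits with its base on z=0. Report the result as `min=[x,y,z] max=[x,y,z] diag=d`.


A = translate([9.2, -5.9, -3]) cube([2.6, 19.5, 10.5]) → bbox [9.2,-5.9,-3] .. [11.8,13.6,7.5]
B = cylinder(h=7.8, r=2.4) → bbox [-2.4,-2.4,0] .. [2.4,2.4,7.8]
lo = A.lo+B.lo = [9.2-2.4, -5.9-2.4, -3+0] = [6.800,-8.300,-3.000]
hi = A.hi+B.hi = [11.8+2.4, 13.6+2.4, 7.5+7.8] = [14.200,16.000,15.300]
diag = √(7.4²+24.3²+18.3²) = √980.14 = 31.307

min=[6.800,-8.300,-3.000] max=[14.200,16.000,15.300] diag=31.307


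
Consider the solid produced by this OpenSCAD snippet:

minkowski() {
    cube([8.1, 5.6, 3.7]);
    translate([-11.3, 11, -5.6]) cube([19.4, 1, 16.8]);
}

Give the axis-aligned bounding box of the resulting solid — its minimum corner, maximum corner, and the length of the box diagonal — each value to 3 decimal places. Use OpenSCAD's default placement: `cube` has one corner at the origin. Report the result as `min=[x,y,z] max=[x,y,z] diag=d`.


A = translate([-11.3, 11, -5.6]) cube([19.4, 1, 16.8]) → bbox [-11.3,11,-5.6] .. [8.1,12,11.2]
B = cube([8.1, 5.6, 3.7]) → bbox [0,0,0] .. [8.1,5.6,3.7]
lo = A.lo+B.lo = [-11.3+0, 11+0, -5.6+0] = [-11.300,11.000,-5.600]
hi = A.hi+B.hi = [8.1+8.1, 12+5.6, 11.2+3.7] = [16.200,17.600,14.900]
diag = √(27.5²+6.6²+20.5²) = √1220.06 = 34.929

min=[-11.300,11.000,-5.600] max=[16.200,17.600,14.900] diag=34.929


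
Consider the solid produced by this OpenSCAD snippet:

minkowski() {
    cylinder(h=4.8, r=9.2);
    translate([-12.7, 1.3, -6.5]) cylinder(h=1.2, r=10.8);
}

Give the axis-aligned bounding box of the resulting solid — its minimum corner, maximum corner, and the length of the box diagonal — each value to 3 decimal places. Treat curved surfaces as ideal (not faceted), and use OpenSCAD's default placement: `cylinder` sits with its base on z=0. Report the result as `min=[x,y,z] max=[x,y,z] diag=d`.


A = translate([-12.7, 1.3, -6.5]) cylinder(h=1.2, r=10.8) → bbox [-23.5,-9.5,-6.5] .. [-1.9,12.1,-5.3]
B = cylinder(h=4.8, r=9.2) → bbox [-9.2,-9.2,0] .. [9.2,9.2,4.8]
lo = A.lo+B.lo = [-23.5-9.2, -9.5-9.2, -6.5+0] = [-32.700,-18.700,-6.500]
hi = A.hi+B.hi = [-1.9+9.2, 12.1+9.2, -5.3+4.8] = [7.300,21.300,-0.500]
diag = √(40²+40²+6²) = √3236 = 56.886

min=[-32.700,-18.700,-6.500] max=[7.300,21.300,-0.500] diag=56.886


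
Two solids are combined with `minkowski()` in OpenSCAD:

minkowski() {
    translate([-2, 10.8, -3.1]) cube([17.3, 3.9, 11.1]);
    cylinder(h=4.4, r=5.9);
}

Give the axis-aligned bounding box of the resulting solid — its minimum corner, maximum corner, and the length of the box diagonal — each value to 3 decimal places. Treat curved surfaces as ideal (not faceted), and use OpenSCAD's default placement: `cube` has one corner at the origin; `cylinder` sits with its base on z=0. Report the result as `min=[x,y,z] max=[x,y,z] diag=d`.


min=[-7.900,4.900,-3.100] max=[21.200,20.600,12.400] diag=36.518

A = translate([-2, 10.8, -3.1]) cube([17.3, 3.9, 11.1]) → bbox [-2,10.8,-3.1] .. [15.3,14.7,8]
B = cylinder(h=4.4, r=5.9) → bbox [-5.9,-5.9,0] .. [5.9,5.9,4.4]
lo = A.lo+B.lo = [-2-5.9, 10.8-5.9, -3.1+0] = [-7.900,4.900,-3.100]
hi = A.hi+B.hi = [15.3+5.9, 14.7+5.9, 8+4.4] = [21.200,20.600,12.400]
diag = √(29.1²+15.7²+15.5²) = √1333.55 = 36.518


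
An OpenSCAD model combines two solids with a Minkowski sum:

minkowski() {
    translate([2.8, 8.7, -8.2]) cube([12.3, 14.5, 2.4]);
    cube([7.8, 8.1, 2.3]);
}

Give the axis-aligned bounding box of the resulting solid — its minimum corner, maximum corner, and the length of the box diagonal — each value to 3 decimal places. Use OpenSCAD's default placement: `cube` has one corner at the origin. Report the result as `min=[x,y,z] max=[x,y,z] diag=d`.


min=[2.800,8.700,-8.200] max=[22.900,31.300,-3.500] diag=30.608

A = translate([2.8, 8.7, -8.2]) cube([12.3, 14.5, 2.4]) → bbox [2.8,8.7,-8.2] .. [15.1,23.2,-5.8]
B = cube([7.8, 8.1, 2.3]) → bbox [0,0,0] .. [7.8,8.1,2.3]
lo = A.lo+B.lo = [2.8+0, 8.7+0, -8.2+0] = [2.800,8.700,-8.200]
hi = A.hi+B.hi = [15.1+7.8, 23.2+8.1, -5.8+2.3] = [22.900,31.300,-3.500]
diag = √(20.1²+22.6²+4.7²) = √936.86 = 30.608


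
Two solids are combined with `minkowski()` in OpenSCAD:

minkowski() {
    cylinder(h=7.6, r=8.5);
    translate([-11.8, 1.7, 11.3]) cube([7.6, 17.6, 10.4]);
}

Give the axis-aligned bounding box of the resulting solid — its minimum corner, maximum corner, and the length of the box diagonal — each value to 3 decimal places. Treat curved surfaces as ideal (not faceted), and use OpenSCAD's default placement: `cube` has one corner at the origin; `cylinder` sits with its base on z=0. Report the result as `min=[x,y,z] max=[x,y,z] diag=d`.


min=[-20.300,-6.800,11.300] max=[4.300,27.800,29.300] diag=46.112

A = translate([-11.8, 1.7, 11.3]) cube([7.6, 17.6, 10.4]) → bbox [-11.8,1.7,11.3] .. [-4.2,19.3,21.7]
B = cylinder(h=7.6, r=8.5) → bbox [-8.5,-8.5,0] .. [8.5,8.5,7.6]
lo = A.lo+B.lo = [-11.8-8.5, 1.7-8.5, 11.3+0] = [-20.300,-6.800,11.300]
hi = A.hi+B.hi = [-4.2+8.5, 19.3+8.5, 21.7+7.6] = [4.300,27.800,29.300]
diag = √(24.6²+34.6²+18²) = √2126.32 = 46.112


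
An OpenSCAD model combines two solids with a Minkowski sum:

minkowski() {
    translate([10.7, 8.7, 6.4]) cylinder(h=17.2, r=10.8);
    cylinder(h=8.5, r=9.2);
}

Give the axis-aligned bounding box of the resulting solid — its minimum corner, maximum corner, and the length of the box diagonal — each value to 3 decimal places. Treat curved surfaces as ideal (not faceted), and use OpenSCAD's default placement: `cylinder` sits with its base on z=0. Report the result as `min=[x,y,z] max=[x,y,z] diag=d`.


A = translate([10.7, 8.7, 6.4]) cylinder(h=17.2, r=10.8) → bbox [-0.1,-2.1,6.4] .. [21.5,19.5,23.6]
B = cylinder(h=8.5, r=9.2) → bbox [-9.2,-9.2,0] .. [9.2,9.2,8.5]
lo = A.lo+B.lo = [-0.1-9.2, -2.1-9.2, 6.4+0] = [-9.300,-11.300,6.400]
hi = A.hi+B.hi = [21.5+9.2, 19.5+9.2, 23.6+8.5] = [30.700,28.700,32.100]
diag = √(40²+40²+25.7²) = √3860.49 = 62.133

min=[-9.300,-11.300,6.400] max=[30.700,28.700,32.100] diag=62.133


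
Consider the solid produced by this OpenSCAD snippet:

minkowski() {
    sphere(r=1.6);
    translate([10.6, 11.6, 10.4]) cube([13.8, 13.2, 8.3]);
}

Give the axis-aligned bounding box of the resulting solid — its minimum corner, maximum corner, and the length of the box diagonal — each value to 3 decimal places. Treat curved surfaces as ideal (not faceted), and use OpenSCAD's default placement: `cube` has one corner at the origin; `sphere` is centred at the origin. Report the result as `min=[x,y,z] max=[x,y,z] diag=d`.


A = translate([10.6, 11.6, 10.4]) cube([13.8, 13.2, 8.3]) → bbox [10.6,11.6,10.4] .. [24.4,24.8,18.7]
B = sphere(r=1.6) → bbox [-1.6,-1.6,-1.6] .. [1.6,1.6,1.6]
lo = A.lo+B.lo = [10.6-1.6, 11.6-1.6, 10.4-1.6] = [9.000,10.000,8.800]
hi = A.hi+B.hi = [24.4+1.6, 24.8+1.6, 18.7+1.6] = [26.000,26.400,20.300]
diag = √(17²+16.4²+11.5²) = √690.21 = 26.272

min=[9.000,10.000,8.800] max=[26.000,26.400,20.300] diag=26.272


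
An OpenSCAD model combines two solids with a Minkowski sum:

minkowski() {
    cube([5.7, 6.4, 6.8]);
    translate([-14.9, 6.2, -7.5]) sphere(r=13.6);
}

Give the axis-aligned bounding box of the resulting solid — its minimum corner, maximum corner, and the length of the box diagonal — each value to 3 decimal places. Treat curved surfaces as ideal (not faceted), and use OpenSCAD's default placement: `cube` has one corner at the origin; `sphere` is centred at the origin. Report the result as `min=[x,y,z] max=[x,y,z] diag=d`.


A = translate([-14.9, 6.2, -7.5]) sphere(r=13.6) → bbox [-28.5,-7.4,-21.1] .. [-1.3,19.8,6.1]
B = cube([5.7, 6.4, 6.8]) → bbox [0,0,0] .. [5.7,6.4,6.8]
lo = A.lo+B.lo = [-28.5+0, -7.4+0, -21.1+0] = [-28.500,-7.400,-21.100]
hi = A.hi+B.hi = [-1.3+5.7, 19.8+6.4, 6.1+6.8] = [4.400,26.200,12.900]
diag = √(32.9²+33.6²+34²) = √3367.37 = 58.029

min=[-28.500,-7.400,-21.100] max=[4.400,26.200,12.900] diag=58.029


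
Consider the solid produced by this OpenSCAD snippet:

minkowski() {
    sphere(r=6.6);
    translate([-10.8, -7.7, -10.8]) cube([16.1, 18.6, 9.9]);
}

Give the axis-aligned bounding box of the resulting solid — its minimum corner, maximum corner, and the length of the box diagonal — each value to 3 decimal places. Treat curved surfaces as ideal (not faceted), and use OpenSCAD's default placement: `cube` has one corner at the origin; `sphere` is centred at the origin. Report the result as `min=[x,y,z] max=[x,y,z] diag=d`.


A = translate([-10.8, -7.7, -10.8]) cube([16.1, 18.6, 9.9]) → bbox [-10.8,-7.7,-10.8] .. [5.3,10.9,-0.9]
B = sphere(r=6.6) → bbox [-6.6,-6.6,-6.6] .. [6.6,6.6,6.6]
lo = A.lo+B.lo = [-10.8-6.6, -7.7-6.6, -10.8-6.6] = [-17.400,-14.300,-17.400]
hi = A.hi+B.hi = [5.3+6.6, 10.9+6.6, -0.9+6.6] = [11.900,17.500,5.700]
diag = √(29.3²+31.8²+23.1²) = √2403.34 = 49.024

min=[-17.400,-14.300,-17.400] max=[11.900,17.500,5.700] diag=49.024


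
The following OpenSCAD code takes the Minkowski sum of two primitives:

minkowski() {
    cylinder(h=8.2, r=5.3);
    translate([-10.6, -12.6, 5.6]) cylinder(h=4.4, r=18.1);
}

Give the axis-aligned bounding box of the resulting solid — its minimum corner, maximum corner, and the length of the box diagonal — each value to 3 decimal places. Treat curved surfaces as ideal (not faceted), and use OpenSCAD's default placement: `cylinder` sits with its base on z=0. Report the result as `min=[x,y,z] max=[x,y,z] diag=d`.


min=[-34.000,-36.000,5.600] max=[12.800,10.800,18.200] diag=67.374

A = translate([-10.6, -12.6, 5.6]) cylinder(h=4.4, r=18.1) → bbox [-28.7,-30.7,5.6] .. [7.5,5.5,10]
B = cylinder(h=8.2, r=5.3) → bbox [-5.3,-5.3,0] .. [5.3,5.3,8.2]
lo = A.lo+B.lo = [-28.7-5.3, -30.7-5.3, 5.6+0] = [-34.000,-36.000,5.600]
hi = A.hi+B.hi = [7.5+5.3, 5.5+5.3, 10+8.2] = [12.800,10.800,18.200]
diag = √(46.8²+46.8²+12.6²) = √4539.24 = 67.374


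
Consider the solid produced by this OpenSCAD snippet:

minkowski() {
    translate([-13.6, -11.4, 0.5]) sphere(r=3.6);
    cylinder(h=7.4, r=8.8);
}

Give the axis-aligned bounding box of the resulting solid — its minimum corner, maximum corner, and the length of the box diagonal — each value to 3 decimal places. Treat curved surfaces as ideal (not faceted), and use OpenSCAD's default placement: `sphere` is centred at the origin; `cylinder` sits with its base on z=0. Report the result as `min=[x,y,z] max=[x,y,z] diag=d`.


A = translate([-13.6, -11.4, 0.5]) sphere(r=3.6) → bbox [-17.2,-15,-3.1] .. [-10,-7.8,4.1]
B = cylinder(h=7.4, r=8.8) → bbox [-8.8,-8.8,0] .. [8.8,8.8,7.4]
lo = A.lo+B.lo = [-17.2-8.8, -15-8.8, -3.1+0] = [-26.000,-23.800,-3.100]
hi = A.hi+B.hi = [-10+8.8, -7.8+8.8, 4.1+7.4] = [-1.200,1.000,11.500]
diag = √(24.8²+24.8²+14.6²) = √1443.24 = 37.990

min=[-26.000,-23.800,-3.100] max=[-1.200,1.000,11.500] diag=37.990


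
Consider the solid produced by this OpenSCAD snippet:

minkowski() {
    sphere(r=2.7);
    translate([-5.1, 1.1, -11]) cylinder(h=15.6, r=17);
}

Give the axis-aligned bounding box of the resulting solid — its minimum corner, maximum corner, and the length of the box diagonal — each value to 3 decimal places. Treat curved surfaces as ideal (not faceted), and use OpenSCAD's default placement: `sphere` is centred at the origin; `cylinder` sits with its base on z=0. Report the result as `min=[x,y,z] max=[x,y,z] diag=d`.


min=[-24.800,-18.600,-13.700] max=[14.600,20.800,7.300] diag=59.546

A = translate([-5.1, 1.1, -11]) cylinder(h=15.6, r=17) → bbox [-22.1,-15.9,-11] .. [11.9,18.1,4.6]
B = sphere(r=2.7) → bbox [-2.7,-2.7,-2.7] .. [2.7,2.7,2.7]
lo = A.lo+B.lo = [-22.1-2.7, -15.9-2.7, -11-2.7] = [-24.800,-18.600,-13.700]
hi = A.hi+B.hi = [11.9+2.7, 18.1+2.7, 4.6+2.7] = [14.600,20.800,7.300]
diag = √(39.4²+39.4²+21²) = √3545.72 = 59.546


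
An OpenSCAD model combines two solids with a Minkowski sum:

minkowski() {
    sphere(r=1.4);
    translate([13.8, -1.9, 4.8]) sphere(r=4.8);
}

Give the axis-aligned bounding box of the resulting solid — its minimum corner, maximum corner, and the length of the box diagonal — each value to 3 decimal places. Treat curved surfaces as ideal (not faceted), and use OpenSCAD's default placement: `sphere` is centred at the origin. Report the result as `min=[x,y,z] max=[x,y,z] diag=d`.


A = translate([13.8, -1.9, 4.8]) sphere(r=4.8) → bbox [9,-6.7,0] .. [18.6,2.9,9.6]
B = sphere(r=1.4) → bbox [-1.4,-1.4,-1.4] .. [1.4,1.4,1.4]
lo = A.lo+B.lo = [9-1.4, -6.7-1.4, 0-1.4] = [7.600,-8.100,-1.400]
hi = A.hi+B.hi = [18.6+1.4, 2.9+1.4, 9.6+1.4] = [20.000,4.300,11.000]
diag = √(12.4²+12.4²+12.4²) = √461.28 = 21.477

min=[7.600,-8.100,-1.400] max=[20.000,4.300,11.000] diag=21.477


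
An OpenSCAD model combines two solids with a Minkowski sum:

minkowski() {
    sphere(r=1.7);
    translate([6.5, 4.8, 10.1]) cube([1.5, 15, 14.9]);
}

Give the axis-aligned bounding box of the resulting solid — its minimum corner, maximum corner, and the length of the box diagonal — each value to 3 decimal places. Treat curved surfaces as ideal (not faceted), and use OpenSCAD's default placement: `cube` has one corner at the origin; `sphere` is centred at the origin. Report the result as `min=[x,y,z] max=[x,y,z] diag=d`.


A = translate([6.5, 4.8, 10.1]) cube([1.5, 15, 14.9]) → bbox [6.5,4.8,10.1] .. [8,19.8,25]
B = sphere(r=1.7) → bbox [-1.7,-1.7,-1.7] .. [1.7,1.7,1.7]
lo = A.lo+B.lo = [6.5-1.7, 4.8-1.7, 10.1-1.7] = [4.800,3.100,8.400]
hi = A.hi+B.hi = [8+1.7, 19.8+1.7, 25+1.7] = [9.700,21.500,26.700]
diag = √(4.9²+18.4²+18.3²) = √697.46 = 26.409

min=[4.800,3.100,8.400] max=[9.700,21.500,26.700] diag=26.409


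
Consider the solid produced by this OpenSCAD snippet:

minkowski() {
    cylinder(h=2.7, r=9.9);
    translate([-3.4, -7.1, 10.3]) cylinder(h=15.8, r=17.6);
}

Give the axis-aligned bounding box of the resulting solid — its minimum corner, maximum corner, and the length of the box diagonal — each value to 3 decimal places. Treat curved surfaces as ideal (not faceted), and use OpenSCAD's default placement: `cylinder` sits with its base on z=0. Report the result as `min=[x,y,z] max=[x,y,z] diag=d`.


A = translate([-3.4, -7.1, 10.3]) cylinder(h=15.8, r=17.6) → bbox [-21,-24.7,10.3] .. [14.2,10.5,26.1]
B = cylinder(h=2.7, r=9.9) → bbox [-9.9,-9.9,0] .. [9.9,9.9,2.7]
lo = A.lo+B.lo = [-21-9.9, -24.7-9.9, 10.3+0] = [-30.900,-34.600,10.300]
hi = A.hi+B.hi = [14.2+9.9, 10.5+9.9, 26.1+2.7] = [24.100,20.400,28.800]
diag = √(55²+55²+18.5²) = √6392.25 = 79.952

min=[-30.900,-34.600,10.300] max=[24.100,20.400,28.800] diag=79.952


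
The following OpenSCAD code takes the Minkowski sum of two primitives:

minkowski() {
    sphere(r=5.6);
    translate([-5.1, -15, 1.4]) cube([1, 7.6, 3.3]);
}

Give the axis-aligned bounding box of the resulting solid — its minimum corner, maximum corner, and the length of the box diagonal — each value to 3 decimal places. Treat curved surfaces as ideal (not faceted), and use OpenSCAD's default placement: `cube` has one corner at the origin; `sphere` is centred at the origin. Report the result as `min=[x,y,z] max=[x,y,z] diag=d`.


min=[-10.700,-20.600,-4.200] max=[1.500,-1.800,10.300] diag=26.693

A = translate([-5.1, -15, 1.4]) cube([1, 7.6, 3.3]) → bbox [-5.1,-15,1.4] .. [-4.1,-7.4,4.7]
B = sphere(r=5.6) → bbox [-5.6,-5.6,-5.6] .. [5.6,5.6,5.6]
lo = A.lo+B.lo = [-5.1-5.6, -15-5.6, 1.4-5.6] = [-10.700,-20.600,-4.200]
hi = A.hi+B.hi = [-4.1+5.6, -7.4+5.6, 4.7+5.6] = [1.500,-1.800,10.300]
diag = √(12.2²+18.8²+14.5²) = √712.53 = 26.693


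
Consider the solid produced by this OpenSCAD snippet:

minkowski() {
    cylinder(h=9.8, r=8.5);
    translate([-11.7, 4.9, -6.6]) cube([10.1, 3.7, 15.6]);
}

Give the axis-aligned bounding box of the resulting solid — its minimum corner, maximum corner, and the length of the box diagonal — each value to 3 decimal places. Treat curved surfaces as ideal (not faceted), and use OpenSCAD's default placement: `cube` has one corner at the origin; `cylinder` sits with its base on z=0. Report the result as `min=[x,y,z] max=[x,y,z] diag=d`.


A = translate([-11.7, 4.9, -6.6]) cube([10.1, 3.7, 15.6]) → bbox [-11.7,4.9,-6.6] .. [-1.6,8.6,9]
B = cylinder(h=9.8, r=8.5) → bbox [-8.5,-8.5,0] .. [8.5,8.5,9.8]
lo = A.lo+B.lo = [-11.7-8.5, 4.9-8.5, -6.6+0] = [-20.200,-3.600,-6.600]
hi = A.hi+B.hi = [-1.6+8.5, 8.6+8.5, 9+9.8] = [6.900,17.100,18.800]
diag = √(27.1²+20.7²+25.4²) = √1808.06 = 42.521

min=[-20.200,-3.600,-6.600] max=[6.900,17.100,18.800] diag=42.521


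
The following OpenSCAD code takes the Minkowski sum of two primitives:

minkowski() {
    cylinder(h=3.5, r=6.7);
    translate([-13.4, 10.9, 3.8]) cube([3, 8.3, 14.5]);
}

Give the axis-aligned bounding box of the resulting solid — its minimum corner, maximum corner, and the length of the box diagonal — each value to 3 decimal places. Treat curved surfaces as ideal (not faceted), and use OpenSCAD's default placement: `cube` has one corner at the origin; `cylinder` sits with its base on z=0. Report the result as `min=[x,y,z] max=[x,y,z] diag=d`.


A = translate([-13.4, 10.9, 3.8]) cube([3, 8.3, 14.5]) → bbox [-13.4,10.9,3.8] .. [-10.4,19.2,18.3]
B = cylinder(h=3.5, r=6.7) → bbox [-6.7,-6.7,0] .. [6.7,6.7,3.5]
lo = A.lo+B.lo = [-13.4-6.7, 10.9-6.7, 3.8+0] = [-20.100,4.200,3.800]
hi = A.hi+B.hi = [-10.4+6.7, 19.2+6.7, 18.3+3.5] = [-3.700,25.900,21.800]
diag = √(16.4²+21.7²+18²) = √1063.85 = 32.617

min=[-20.100,4.200,3.800] max=[-3.700,25.900,21.800] diag=32.617


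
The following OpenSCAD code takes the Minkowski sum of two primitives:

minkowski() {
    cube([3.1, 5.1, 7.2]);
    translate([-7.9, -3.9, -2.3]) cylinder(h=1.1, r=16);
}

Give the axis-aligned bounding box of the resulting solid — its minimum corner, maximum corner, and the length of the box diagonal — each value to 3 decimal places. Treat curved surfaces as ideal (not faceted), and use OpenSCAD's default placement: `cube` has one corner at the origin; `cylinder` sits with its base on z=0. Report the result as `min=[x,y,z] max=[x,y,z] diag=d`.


A = translate([-7.9, -3.9, -2.3]) cylinder(h=1.1, r=16) → bbox [-23.9,-19.9,-2.3] .. [8.1,12.1,-1.2]
B = cube([3.1, 5.1, 7.2]) → bbox [0,0,0] .. [3.1,5.1,7.2]
lo = A.lo+B.lo = [-23.9+0, -19.9+0, -2.3+0] = [-23.900,-19.900,-2.300]
hi = A.hi+B.hi = [8.1+3.1, 12.1+5.1, -1.2+7.2] = [11.200,17.200,6.000]
diag = √(35.1²+37.1²+8.3²) = √2677.31 = 51.743

min=[-23.900,-19.900,-2.300] max=[11.200,17.200,6.000] diag=51.743


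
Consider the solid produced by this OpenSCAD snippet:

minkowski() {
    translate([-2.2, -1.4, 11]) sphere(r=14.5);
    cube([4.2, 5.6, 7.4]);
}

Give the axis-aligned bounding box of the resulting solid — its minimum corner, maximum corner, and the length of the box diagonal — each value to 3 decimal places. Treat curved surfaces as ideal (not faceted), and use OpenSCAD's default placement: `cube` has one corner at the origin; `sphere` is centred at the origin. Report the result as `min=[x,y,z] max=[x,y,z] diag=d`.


min=[-16.700,-15.900,-3.500] max=[16.500,18.700,32.900] diag=60.203

A = translate([-2.2, -1.4, 11]) sphere(r=14.5) → bbox [-16.7,-15.9,-3.5] .. [12.3,13.1,25.5]
B = cube([4.2, 5.6, 7.4]) → bbox [0,0,0] .. [4.2,5.6,7.4]
lo = A.lo+B.lo = [-16.7+0, -15.9+0, -3.5+0] = [-16.700,-15.900,-3.500]
hi = A.hi+B.hi = [12.3+4.2, 13.1+5.6, 25.5+7.4] = [16.500,18.700,32.900]
diag = √(33.2²+34.6²+36.4²) = √3624.36 = 60.203


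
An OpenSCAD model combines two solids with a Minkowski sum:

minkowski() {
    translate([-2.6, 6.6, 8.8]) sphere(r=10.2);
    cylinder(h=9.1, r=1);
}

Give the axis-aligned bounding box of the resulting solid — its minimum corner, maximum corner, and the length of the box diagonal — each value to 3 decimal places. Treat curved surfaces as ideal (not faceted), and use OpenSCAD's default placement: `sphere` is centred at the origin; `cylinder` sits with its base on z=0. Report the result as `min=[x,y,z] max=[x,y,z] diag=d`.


min=[-13.800,-4.600,-1.400] max=[8.600,17.800,28.100] diag=43.287

A = translate([-2.6, 6.6, 8.8]) sphere(r=10.2) → bbox [-12.8,-3.6,-1.4] .. [7.6,16.8,19]
B = cylinder(h=9.1, r=1) → bbox [-1,-1,0] .. [1,1,9.1]
lo = A.lo+B.lo = [-12.8-1, -3.6-1, -1.4+0] = [-13.800,-4.600,-1.400]
hi = A.hi+B.hi = [7.6+1, 16.8+1, 19+9.1] = [8.600,17.800,28.100]
diag = √(22.4²+22.4²+29.5²) = √1873.77 = 43.287


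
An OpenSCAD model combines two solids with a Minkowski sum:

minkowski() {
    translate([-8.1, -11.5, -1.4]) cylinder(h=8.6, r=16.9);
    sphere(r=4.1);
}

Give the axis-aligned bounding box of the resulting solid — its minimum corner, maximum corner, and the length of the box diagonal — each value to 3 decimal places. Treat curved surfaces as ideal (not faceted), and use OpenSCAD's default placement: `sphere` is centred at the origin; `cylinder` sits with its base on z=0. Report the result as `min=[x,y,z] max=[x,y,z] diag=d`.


min=[-29.100,-32.500,-5.500] max=[12.900,9.500,11.300] diag=61.727

A = translate([-8.1, -11.5, -1.4]) cylinder(h=8.6, r=16.9) → bbox [-25,-28.4,-1.4] .. [8.8,5.4,7.2]
B = sphere(r=4.1) → bbox [-4.1,-4.1,-4.1] .. [4.1,4.1,4.1]
lo = A.lo+B.lo = [-25-4.1, -28.4-4.1, -1.4-4.1] = [-29.100,-32.500,-5.500]
hi = A.hi+B.hi = [8.8+4.1, 5.4+4.1, 7.2+4.1] = [12.900,9.500,11.300]
diag = √(42²+42²+16.8²) = √3810.24 = 61.727


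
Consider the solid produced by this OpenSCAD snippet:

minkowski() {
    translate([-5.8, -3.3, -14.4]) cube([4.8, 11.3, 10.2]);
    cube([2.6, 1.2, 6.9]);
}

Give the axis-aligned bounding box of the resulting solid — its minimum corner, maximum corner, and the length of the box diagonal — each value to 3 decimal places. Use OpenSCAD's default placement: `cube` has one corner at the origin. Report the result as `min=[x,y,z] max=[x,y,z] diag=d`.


min=[-5.800,-3.300,-14.400] max=[1.600,9.200,2.700] diag=22.437

A = translate([-5.8, -3.3, -14.4]) cube([4.8, 11.3, 10.2]) → bbox [-5.8,-3.3,-14.4] .. [-1,8,-4.2]
B = cube([2.6, 1.2, 6.9]) → bbox [0,0,0] .. [2.6,1.2,6.9]
lo = A.lo+B.lo = [-5.8+0, -3.3+0, -14.4+0] = [-5.800,-3.300,-14.400]
hi = A.hi+B.hi = [-1+2.6, 8+1.2, -4.2+6.9] = [1.600,9.200,2.700]
diag = √(7.4²+12.5²+17.1²) = √503.42 = 22.437


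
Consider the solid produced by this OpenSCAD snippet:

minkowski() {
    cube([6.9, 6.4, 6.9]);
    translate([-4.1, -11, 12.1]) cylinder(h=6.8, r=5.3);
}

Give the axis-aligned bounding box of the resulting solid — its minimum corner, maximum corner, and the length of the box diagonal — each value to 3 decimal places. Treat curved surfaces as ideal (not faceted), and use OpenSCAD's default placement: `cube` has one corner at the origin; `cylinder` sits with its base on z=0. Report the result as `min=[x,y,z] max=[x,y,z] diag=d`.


min=[-9.400,-16.300,12.100] max=[8.100,0.700,25.800] diag=27.981

A = translate([-4.1, -11, 12.1]) cylinder(h=6.8, r=5.3) → bbox [-9.4,-16.3,12.1] .. [1.2,-5.7,18.9]
B = cube([6.9, 6.4, 6.9]) → bbox [0,0,0] .. [6.9,6.4,6.9]
lo = A.lo+B.lo = [-9.4+0, -16.3+0, 12.1+0] = [-9.400,-16.300,12.100]
hi = A.hi+B.hi = [1.2+6.9, -5.7+6.4, 18.9+6.9] = [8.100,0.700,25.800]
diag = √(17.5²+17²+13.7²) = √782.94 = 27.981


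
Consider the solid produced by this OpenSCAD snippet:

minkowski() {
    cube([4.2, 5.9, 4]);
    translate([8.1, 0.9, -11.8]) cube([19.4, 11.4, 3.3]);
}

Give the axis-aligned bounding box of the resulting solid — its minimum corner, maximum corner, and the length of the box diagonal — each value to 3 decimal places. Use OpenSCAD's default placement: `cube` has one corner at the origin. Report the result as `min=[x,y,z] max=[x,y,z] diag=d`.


A = translate([8.1, 0.9, -11.8]) cube([19.4, 11.4, 3.3]) → bbox [8.1,0.9,-11.8] .. [27.5,12.3,-8.5]
B = cube([4.2, 5.9, 4]) → bbox [0,0,0] .. [4.2,5.9,4]
lo = A.lo+B.lo = [8.1+0, 0.9+0, -11.8+0] = [8.100,0.900,-11.800]
hi = A.hi+B.hi = [27.5+4.2, 12.3+5.9, -8.5+4] = [31.700,18.200,-4.500]
diag = √(23.6²+17.3²+7.3²) = √909.54 = 30.159

min=[8.100,0.900,-11.800] max=[31.700,18.200,-4.500] diag=30.159


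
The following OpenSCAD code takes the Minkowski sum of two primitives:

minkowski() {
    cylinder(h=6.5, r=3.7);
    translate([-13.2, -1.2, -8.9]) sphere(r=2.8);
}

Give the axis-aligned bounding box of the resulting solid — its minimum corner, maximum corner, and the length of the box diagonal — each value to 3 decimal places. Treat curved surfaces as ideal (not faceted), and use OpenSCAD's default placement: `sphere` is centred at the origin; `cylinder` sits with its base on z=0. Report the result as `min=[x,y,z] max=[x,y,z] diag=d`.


A = translate([-13.2, -1.2, -8.9]) sphere(r=2.8) → bbox [-16,-4,-11.7] .. [-10.4,1.6,-6.1]
B = cylinder(h=6.5, r=3.7) → bbox [-3.7,-3.7,0] .. [3.7,3.7,6.5]
lo = A.lo+B.lo = [-16-3.7, -4-3.7, -11.7+0] = [-19.700,-7.700,-11.700]
hi = A.hi+B.hi = [-10.4+3.7, 1.6+3.7, -6.1+6.5] = [-6.700,5.300,0.400]
diag = √(13²+13²+12.1²) = √484.41 = 22.009

min=[-19.700,-7.700,-11.700] max=[-6.700,5.300,0.400] diag=22.009


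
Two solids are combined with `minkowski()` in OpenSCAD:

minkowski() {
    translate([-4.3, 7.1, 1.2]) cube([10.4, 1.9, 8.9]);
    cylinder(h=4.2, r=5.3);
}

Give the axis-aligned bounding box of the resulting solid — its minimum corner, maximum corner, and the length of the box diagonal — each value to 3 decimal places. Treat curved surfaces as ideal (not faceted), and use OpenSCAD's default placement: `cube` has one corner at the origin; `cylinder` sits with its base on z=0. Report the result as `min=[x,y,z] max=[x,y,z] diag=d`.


A = translate([-4.3, 7.1, 1.2]) cube([10.4, 1.9, 8.9]) → bbox [-4.3,7.1,1.2] .. [6.1,9,10.1]
B = cylinder(h=4.2, r=5.3) → bbox [-5.3,-5.3,0] .. [5.3,5.3,4.2]
lo = A.lo+B.lo = [-4.3-5.3, 7.1-5.3, 1.2+0] = [-9.600,1.800,1.200]
hi = A.hi+B.hi = [6.1+5.3, 9+5.3, 10.1+4.2] = [11.400,14.300,14.300]
diag = √(21²+12.5²+13.1²) = √768.86 = 27.728

min=[-9.600,1.800,1.200] max=[11.400,14.300,14.300] diag=27.728


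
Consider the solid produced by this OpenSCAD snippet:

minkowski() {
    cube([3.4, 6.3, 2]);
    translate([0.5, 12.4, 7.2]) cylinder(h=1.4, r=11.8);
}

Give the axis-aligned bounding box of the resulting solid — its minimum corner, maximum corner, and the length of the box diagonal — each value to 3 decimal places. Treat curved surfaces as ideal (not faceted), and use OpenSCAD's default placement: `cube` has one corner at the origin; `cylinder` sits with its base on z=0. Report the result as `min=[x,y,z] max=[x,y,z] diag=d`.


A = translate([0.5, 12.4, 7.2]) cylinder(h=1.4, r=11.8) → bbox [-11.3,0.6,7.2] .. [12.3,24.2,8.6]
B = cube([3.4, 6.3, 2]) → bbox [0,0,0] .. [3.4,6.3,2]
lo = A.lo+B.lo = [-11.3+0, 0.6+0, 7.2+0] = [-11.300,0.600,7.200]
hi = A.hi+B.hi = [12.3+3.4, 24.2+6.3, 8.6+2] = [15.700,30.500,10.600]
diag = √(27²+29.9²+3.4²) = √1634.57 = 40.430

min=[-11.300,0.600,7.200] max=[15.700,30.500,10.600] diag=40.430
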